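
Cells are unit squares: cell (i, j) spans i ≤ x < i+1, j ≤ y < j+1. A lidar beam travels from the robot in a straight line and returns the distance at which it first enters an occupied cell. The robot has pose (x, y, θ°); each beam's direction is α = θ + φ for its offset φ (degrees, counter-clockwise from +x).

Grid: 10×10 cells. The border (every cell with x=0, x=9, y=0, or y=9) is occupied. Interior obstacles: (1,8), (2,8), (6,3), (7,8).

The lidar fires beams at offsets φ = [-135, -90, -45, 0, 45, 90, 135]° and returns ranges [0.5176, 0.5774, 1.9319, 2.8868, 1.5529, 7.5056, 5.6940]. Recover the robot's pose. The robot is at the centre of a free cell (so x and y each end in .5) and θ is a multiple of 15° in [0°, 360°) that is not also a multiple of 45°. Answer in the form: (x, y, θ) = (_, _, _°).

Candidates: 60 free-cell centres × 16 headings = 960 poses. Raycast each; keep the one whose scan matches to 4 dp.
  (6.5, 8.5, 240°): beam 2 = 1.0000 ≠ 0.5774 ✗
  (2.5, 5.5, 120°): beam 1 = 6.7293 ≠ 0.5176 ✗
  (3.5, 4.5, 150°): beam 1 = 5.6940 ≠ 0.5176 ✗
  …
  (6.5, 1.5, 30°): r_1=0.5176, r_2=0.5774, r_3=1.9319, r_4=2.8868, r_5=1.5529, r_6=7.5056, r_7=5.6940 — all match ✓
No second candidate reproduces the full scan.

(x, y, θ) = (6.5, 1.5, 30°)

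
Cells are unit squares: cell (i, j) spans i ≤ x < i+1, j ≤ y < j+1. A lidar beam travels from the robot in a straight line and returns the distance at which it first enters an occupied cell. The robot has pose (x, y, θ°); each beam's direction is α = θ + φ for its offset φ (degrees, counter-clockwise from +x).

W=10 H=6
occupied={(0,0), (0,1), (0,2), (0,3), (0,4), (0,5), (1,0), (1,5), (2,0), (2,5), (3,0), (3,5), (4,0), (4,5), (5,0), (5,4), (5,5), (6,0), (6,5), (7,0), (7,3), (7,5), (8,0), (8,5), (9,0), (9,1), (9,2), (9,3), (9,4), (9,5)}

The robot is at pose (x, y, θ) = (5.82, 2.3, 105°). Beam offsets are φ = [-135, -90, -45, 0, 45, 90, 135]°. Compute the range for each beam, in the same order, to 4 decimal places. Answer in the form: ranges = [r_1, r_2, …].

ranges = [2.6000, 3.2922, 3.1177, 1.7600, 5.4000, 4.9900, 1.5011]

beam 1: φ=-135°, α=330°
  d=(0.8660,-0.5000)  start (5,2)  tX=0.2078 tY=0.6000  stride 1/|dx|=1.1547 1/|dy|=2.0000
    cross x-line → (6,2), t=0.2078
    cross y-line → (6,1), t=0.6000
    cross x-line → (7,1), t=1.3625
    cross x-line → (8,1), t=2.5172
    cross y-line → (8,0), t=2.6000 (wall)
  → r_1 = 2.6000
beam 2: φ=-90°, α=15°
  d=(0.9659,0.2588)  start (5,2)  tX=0.1863 tY=2.7046  stride 1/|dx|=1.0353 1/|dy|=3.8637
    cross x-line → (6,2), t=0.1863
    cross x-line → (7,2), t=1.2216
    cross x-line → (8,2), t=2.2569
    cross y-line → (8,3), t=2.7046
    cross x-line → (9,3), t=3.2922 (wall)
  → r_2 = 3.2922
beam 3: φ=-45°, α=60°
  d=(0.5000,0.8660)  start (5,2)  tX=0.3600 tY=0.8083  stride 1/|dx|=2.0000 1/|dy|=1.1547
    cross x-line → (6,2), t=0.3600
    cross y-line → (6,3), t=0.8083
    cross y-line → (6,4), t=1.9630
    cross x-line → (7,4), t=2.3600
    cross y-line → (7,5), t=3.1177 (wall)
  → r_3 = 3.1177
beam 4: φ=0°, α=105°
  d=(-0.2588,0.9659)  start (5,2)  tX=3.1682 tY=0.7247  stride 1/|dx|=3.8637 1/|dy|=1.0353
    cross y-line → (5,3), t=0.7247
    cross y-line → (5,4), t=1.7600 (wall)
  → r_4 = 1.7600
beam 5: φ=45°, α=150°
  d=(-0.8660,0.5000)  start (5,2)  tX=0.9469 tY=1.4000  stride 1/|dx|=1.1547 1/|dy|=2.0000
    cross x-line → (4,2), t=0.9469
    cross y-line → (4,3), t=1.4000
    cross x-line → (3,3), t=2.1016
    cross x-line → (2,3), t=3.2563
    cross y-line → (2,4), t=3.4000
    cross x-line → (1,4), t=4.4110
    cross y-line → (1,5), t=5.4000 (wall)
  → r_5 = 5.4000
beam 6: φ=90°, α=195°
  d=(-0.9659,-0.2588)  start (5,2)  tX=0.8489 tY=1.1591  stride 1/|dx|=1.0353 1/|dy|=3.8637
    cross x-line → (4,2), t=0.8489
    cross y-line → (4,1), t=1.1591
    cross x-line → (3,1), t=1.8842
    cross x-line → (2,1), t=2.9195
    cross x-line → (1,1), t=3.9548
    cross x-line → (0,1), t=4.9900 (wall)
  → r_6 = 4.9900
beam 7: φ=135°, α=240°
  d=(-0.5000,-0.8660)  start (5,2)  tX=1.6400 tY=0.3464  stride 1/|dx|=2.0000 1/|dy|=1.1547
    cross y-line → (5,1), t=0.3464
    cross y-line → (5,0), t=1.5011 (wall)
  → r_7 = 1.5011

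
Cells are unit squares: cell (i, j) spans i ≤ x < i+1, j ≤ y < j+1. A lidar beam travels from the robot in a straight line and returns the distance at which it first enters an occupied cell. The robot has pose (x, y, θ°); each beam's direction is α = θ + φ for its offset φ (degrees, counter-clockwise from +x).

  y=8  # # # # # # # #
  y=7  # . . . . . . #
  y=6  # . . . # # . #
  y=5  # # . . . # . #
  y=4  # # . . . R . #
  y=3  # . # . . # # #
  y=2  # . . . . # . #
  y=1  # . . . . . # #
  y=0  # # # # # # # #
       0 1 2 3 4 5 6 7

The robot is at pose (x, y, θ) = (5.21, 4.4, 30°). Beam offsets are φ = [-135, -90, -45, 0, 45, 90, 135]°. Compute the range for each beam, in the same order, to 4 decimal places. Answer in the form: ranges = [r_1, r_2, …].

ranges = [0.4141, 0.4619, 1.5455, 2.0669, 0.6212, 1.8475, 3.3232]

beam 1: φ=-135°, α=255°
  dir = (cos 255°, sin 255°) = (-0.2588, -0.9659); from cell (5,4)
  next x-line at t=0.8114, next y-line at t=0.4141; Δt_x=3.8637, Δt_y=1.0353
    y: enter (5,3) at t=0.4141 ← occupied
  → r_1 = 0.4141
beam 2: φ=-90°, α=300°
  dir = (cos 300°, sin 300°) = (0.5000, -0.8660); from cell (5,4)
  next x-line at t=1.5800, next y-line at t=0.4619; Δt_x=2.0000, Δt_y=1.1547
    y: enter (5,3) at t=0.4619 ← occupied
  → r_2 = 0.4619
beam 3: φ=-45°, α=345°
  dir = (cos 345°, sin 345°) = (0.9659, -0.2588); from cell (5,4)
  next x-line at t=0.8179, next y-line at t=1.5455; Δt_x=1.0353, Δt_y=3.8637
    x: enter (6,4) at t=0.8179
    y: enter (6,3) at t=1.5455 ← occupied
  → r_3 = 1.5455
beam 4: φ=0°, α=30°
  dir = (cos 30°, sin 30°) = (0.8660, 0.5000); from cell (5,4)
  next x-line at t=0.9122, next y-line at t=1.2000; Δt_x=1.1547, Δt_y=2.0000
    x: enter (6,4) at t=0.9122
    y: enter (6,5) at t=1.2000
    x: enter (7,5) at t=2.0669 ← occupied
  → r_4 = 2.0669
beam 5: φ=45°, α=75°
  dir = (cos 75°, sin 75°) = (0.2588, 0.9659); from cell (5,4)
  next x-line at t=3.0523, next y-line at t=0.6212; Δt_x=3.8637, Δt_y=1.0353
    y: enter (5,5) at t=0.6212 ← occupied
  → r_5 = 0.6212
beam 6: φ=90°, α=120°
  dir = (cos 120°, sin 120°) = (-0.5000, 0.8660); from cell (5,4)
  next x-line at t=0.4200, next y-line at t=0.6928; Δt_x=2.0000, Δt_y=1.1547
    x: enter (4,4) at t=0.4200
    y: enter (4,5) at t=0.6928
    y: enter (4,6) at t=1.8475 ← occupied
  → r_6 = 1.8475
beam 7: φ=135°, α=165°
  dir = (cos 165°, sin 165°) = (-0.9659, 0.2588); from cell (5,4)
  next x-line at t=0.2174, next y-line at t=2.3182; Δt_x=1.0353, Δt_y=3.8637
    x: enter (4,4) at t=0.2174
    x: enter (3,4) at t=1.2527
    x: enter (2,4) at t=2.2880
    y: enter (2,5) at t=2.3182
    x: enter (1,5) at t=3.3232 ← occupied
  → r_7 = 3.3232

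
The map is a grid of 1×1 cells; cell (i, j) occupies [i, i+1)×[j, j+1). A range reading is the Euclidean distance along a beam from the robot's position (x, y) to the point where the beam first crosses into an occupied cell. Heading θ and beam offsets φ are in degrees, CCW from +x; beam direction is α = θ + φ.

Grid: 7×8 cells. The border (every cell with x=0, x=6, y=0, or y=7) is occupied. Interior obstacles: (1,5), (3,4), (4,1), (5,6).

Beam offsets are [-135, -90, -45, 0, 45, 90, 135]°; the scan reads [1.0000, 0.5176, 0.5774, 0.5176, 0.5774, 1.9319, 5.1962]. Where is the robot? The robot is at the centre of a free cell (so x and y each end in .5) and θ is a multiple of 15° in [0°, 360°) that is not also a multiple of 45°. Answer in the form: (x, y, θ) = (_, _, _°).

(x, y, θ) = (1.5, 1.5, 255°)

Candidates: 26 free-cell centres × 16 headings = 416 poses. Raycast each; keep the one whose scan matches to 4 dp.
  (2.5, 2.5, 285°): beam 1 = 1.7321 ≠ 1.0000 ✗
  (2.5, 5.5, 345°): beam 1 = 0.5774 ≠ 1.0000 ✗
  (2.5, 4.5, 165°): beam 1 = 0.5774 ≠ 1.0000 ✗
  …
  (1.5, 1.5, 255°): r_1=1.0000, r_2=0.5176, r_3=0.5774, r_4=0.5176, r_5=0.5774, r_6=1.9319, r_7=5.1962 — all match ✓
Only this pose fits every beam.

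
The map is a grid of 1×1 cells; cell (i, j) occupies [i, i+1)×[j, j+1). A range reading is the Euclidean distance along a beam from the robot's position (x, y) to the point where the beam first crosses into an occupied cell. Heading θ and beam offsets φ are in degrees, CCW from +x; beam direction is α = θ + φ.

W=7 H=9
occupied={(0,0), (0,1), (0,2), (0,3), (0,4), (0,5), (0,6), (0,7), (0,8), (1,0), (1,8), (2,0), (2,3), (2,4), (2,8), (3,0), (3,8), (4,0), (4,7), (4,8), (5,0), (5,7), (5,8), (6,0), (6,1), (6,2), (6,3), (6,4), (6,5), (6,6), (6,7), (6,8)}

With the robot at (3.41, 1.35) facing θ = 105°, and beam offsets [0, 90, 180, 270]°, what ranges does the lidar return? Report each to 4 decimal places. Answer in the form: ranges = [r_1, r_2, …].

beam 1: φ=0°, α=105°
  d=(-0.2588,0.9659)  start (3,1)  tX=1.5841 tY=0.6729  stride 1/|dx|=3.8637 1/|dy|=1.0353
    cross y-line → (3,2), t=0.6729
    cross x-line → (2,2), t=1.5841
    cross y-line → (2,3), t=1.7082 (wall)
  → r_1 = 1.7082
beam 2: φ=90°, α=195°
  d=(-0.9659,-0.2588)  start (3,1)  tX=0.4245 tY=1.3523  stride 1/|dx|=1.0353 1/|dy|=3.8637
    cross x-line → (2,1), t=0.4245
    cross y-line → (2,0), t=1.3523 (wall)
  → r_2 = 1.3523
beam 3: φ=180°, α=285°
  d=(0.2588,-0.9659)  start (3,1)  tX=2.2796 tY=0.3623  stride 1/|dx|=3.8637 1/|dy|=1.0353
    cross y-line → (3,0), t=0.3623 (wall)
  → r_3 = 0.3623
beam 4: φ=270°, α=15°
  d=(0.9659,0.2588)  start (3,1)  tX=0.6108 tY=2.5114  stride 1/|dx|=1.0353 1/|dy|=3.8637
    cross x-line → (4,1), t=0.6108
    cross x-line → (5,1), t=1.6461
    cross y-line → (5,2), t=2.5114
    cross x-line → (6,2), t=2.6814 (wall)
  → r_4 = 2.6814

ranges = [1.7082, 1.3523, 0.3623, 2.6814]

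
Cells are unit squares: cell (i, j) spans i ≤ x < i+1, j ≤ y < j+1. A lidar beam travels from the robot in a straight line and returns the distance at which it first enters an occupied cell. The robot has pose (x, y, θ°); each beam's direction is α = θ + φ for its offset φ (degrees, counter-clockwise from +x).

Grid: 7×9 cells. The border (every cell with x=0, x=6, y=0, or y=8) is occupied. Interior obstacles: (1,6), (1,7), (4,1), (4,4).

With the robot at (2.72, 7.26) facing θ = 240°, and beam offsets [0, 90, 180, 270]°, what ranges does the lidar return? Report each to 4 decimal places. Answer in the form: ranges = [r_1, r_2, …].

ranges = [1.4400, 3.7874, 0.8545, 0.8314]

beam 1: φ=0°, α=240°
  cosα=-0.5000 sinα=-0.8660 | (2,7) | tMaxX 1.4400 tMaxY 0.3002 | tΔX 2.0000 tΔY 1.1547
    t=0.3002 [y] (2,6)
    t=1.4400 [x] (1,6) — stop
  → r_1 = 1.4400
beam 2: φ=90°, α=330°
  cosα=0.8660 sinα=-0.5000 | (2,7) | tMaxX 0.3233 tMaxY 0.5200 | tΔX 1.1547 tΔY 2.0000
    t=0.3233 [x] (3,7)
    t=0.5200 [y] (3,6)
    t=1.4780 [x] (4,6)
    t=2.5200 [y] (4,5)
    t=2.6327 [x] (5,5)
    t=3.7874 [x] (6,5) — stop
  → r_2 = 3.7874
beam 3: φ=180°, α=60°
  cosα=0.5000 sinα=0.8660 | (2,7) | tMaxX 0.5600 tMaxY 0.8545 | tΔX 2.0000 tΔY 1.1547
    t=0.5600 [x] (3,7)
    t=0.8545 [y] (3,8) — stop
  → r_3 = 0.8545
beam 4: φ=270°, α=150°
  cosα=-0.8660 sinα=0.5000 | (2,7) | tMaxX 0.8314 tMaxY 1.4800 | tΔX 1.1547 tΔY 2.0000
    t=0.8314 [x] (1,7) — stop
  → r_4 = 0.8314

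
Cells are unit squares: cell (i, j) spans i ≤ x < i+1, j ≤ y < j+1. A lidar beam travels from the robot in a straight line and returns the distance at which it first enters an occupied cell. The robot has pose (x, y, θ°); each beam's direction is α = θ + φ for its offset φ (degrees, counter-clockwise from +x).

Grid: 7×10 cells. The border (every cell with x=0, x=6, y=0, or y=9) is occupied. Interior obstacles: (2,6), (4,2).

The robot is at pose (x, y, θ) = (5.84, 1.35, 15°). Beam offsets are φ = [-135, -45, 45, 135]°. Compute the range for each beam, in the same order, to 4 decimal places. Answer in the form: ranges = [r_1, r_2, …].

ranges = [0.4041, 0.1848, 0.3200, 1.3000]

beam 1: φ=-135°, α=240°
  cosα=-0.5000 sinα=-0.8660 | (5,1) | tMaxX 1.6800 tMaxY 0.4041 | tΔX 2.0000 tΔY 1.1547
    t=0.4041 [y] (5,0) — stop
  → r_1 = 0.4041
beam 2: φ=-45°, α=330°
  cosα=0.8660 sinα=-0.5000 | (5,1) | tMaxX 0.1848 tMaxY 0.7000 | tΔX 1.1547 tΔY 2.0000
    t=0.1848 [x] (6,1) — stop
  → r_2 = 0.1848
beam 3: φ=45°, α=60°
  cosα=0.5000 sinα=0.8660 | (5,1) | tMaxX 0.3200 tMaxY 0.7506 | tΔX 2.0000 tΔY 1.1547
    t=0.3200 [x] (6,1) — stop
  → r_3 = 0.3200
beam 4: φ=135°, α=150°
  cosα=-0.8660 sinα=0.5000 | (5,1) | tMaxX 0.9699 tMaxY 1.3000 | tΔX 1.1547 tΔY 2.0000
    t=0.9699 [x] (4,1)
    t=1.3000 [y] (4,2) — stop
  → r_4 = 1.3000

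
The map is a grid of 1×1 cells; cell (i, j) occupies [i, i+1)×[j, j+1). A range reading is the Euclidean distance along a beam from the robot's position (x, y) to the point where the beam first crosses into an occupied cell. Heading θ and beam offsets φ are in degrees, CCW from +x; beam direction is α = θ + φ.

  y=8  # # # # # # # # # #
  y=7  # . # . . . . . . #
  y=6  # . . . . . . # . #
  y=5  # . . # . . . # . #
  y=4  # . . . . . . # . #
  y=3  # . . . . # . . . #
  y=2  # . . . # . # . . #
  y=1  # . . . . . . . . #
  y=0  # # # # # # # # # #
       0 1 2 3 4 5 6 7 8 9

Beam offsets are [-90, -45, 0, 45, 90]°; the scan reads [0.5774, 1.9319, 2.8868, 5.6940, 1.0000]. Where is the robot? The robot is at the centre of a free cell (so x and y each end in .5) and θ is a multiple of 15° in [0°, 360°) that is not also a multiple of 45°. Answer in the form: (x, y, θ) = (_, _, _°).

The pose lattice has 48·16 = 768 candidates. Test each by forward raycasting.
  (2.5, 3.5, 165°): beam 1 = 1.9319 ≠ 0.5774 ✗
  (3.5, 7.5, 240°): beam 2 = 0.5176 ≠ 1.9319 ✗
  (6.5, 4.5, 285°): beam 1 = 5.6940 ≠ 0.5774 ✗
  (3.5, 2.5, 15°): beam 1 = 1.5529 ≠ 0.5774 ✗
  (5.5, 6.5, 60°): beam 1 = 1.7321 ≠ 0.5774 ✗
  …
  (1.5, 1.5, 30°): r_1=0.5774, r_2=1.9319, r_3=2.8868, r_4=5.6940, r_5=1.0000 — all match ✓
Only this pose fits every beam.

(x, y, θ) = (1.5, 1.5, 30°)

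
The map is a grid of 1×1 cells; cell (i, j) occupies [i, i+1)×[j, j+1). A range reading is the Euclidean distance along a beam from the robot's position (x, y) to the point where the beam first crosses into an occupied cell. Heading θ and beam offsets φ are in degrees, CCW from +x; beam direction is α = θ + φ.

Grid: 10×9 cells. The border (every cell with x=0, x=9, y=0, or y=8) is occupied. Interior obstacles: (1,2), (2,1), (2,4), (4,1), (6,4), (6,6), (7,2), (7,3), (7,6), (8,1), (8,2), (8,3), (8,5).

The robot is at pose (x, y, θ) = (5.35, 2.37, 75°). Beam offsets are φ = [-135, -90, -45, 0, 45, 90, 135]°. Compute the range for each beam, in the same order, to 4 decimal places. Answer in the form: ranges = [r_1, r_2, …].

beam 1: φ=-135°, α=300°
  dir = (cos 300°, sin 300°) = (0.5000, -0.8660); from cell (5,2)
  next x-line at t=1.3000, next y-line at t=0.4272; Δt_x=2.0000, Δt_y=1.1547
    y: enter (5,1) at t=0.4272
    x: enter (6,1) at t=1.3000
    y: enter (6,0) at t=1.5819 ← occupied
  → r_1 = 1.5819
beam 2: φ=-90°, α=345°
  dir = (cos 345°, sin 345°) = (0.9659, -0.2588); from cell (5,2)
  next x-line at t=0.6729, next y-line at t=1.4296; Δt_x=1.0353, Δt_y=3.8637
    x: enter (6,2) at t=0.6729
    y: enter (6,1) at t=1.4296
    x: enter (7,1) at t=1.7082
    x: enter (8,1) at t=2.7435 ← occupied
  → r_2 = 2.7435
beam 3: φ=-45°, α=30°
  dir = (cos 30°, sin 30°) = (0.8660, 0.5000); from cell (5,2)
  next x-line at t=0.7506, next y-line at t=1.2600; Δt_x=1.1547, Δt_y=2.0000
    x: enter (6,2) at t=0.7506
    y: enter (6,3) at t=1.2600
    x: enter (7,3) at t=1.9053 ← occupied
  → r_3 = 1.9053
beam 4: φ=0°, α=75°
  dir = (cos 75°, sin 75°) = (0.2588, 0.9659); from cell (5,2)
  next x-line at t=2.5114, next y-line at t=0.6522; Δt_x=3.8637, Δt_y=1.0353
    y: enter (5,3) at t=0.6522
    y: enter (5,4) at t=1.6875
    x: enter (6,4) at t=2.5114 ← occupied
  → r_4 = 2.5114
beam 5: φ=45°, α=120°
  dir = (cos 120°, sin 120°) = (-0.5000, 0.8660); from cell (5,2)
  next x-line at t=0.7000, next y-line at t=0.7275; Δt_x=2.0000, Δt_y=1.1547
    x: enter (4,2) at t=0.7000
    y: enter (4,3) at t=0.7275
    y: enter (4,4) at t=1.8822
    x: enter (3,4) at t=2.7000
    y: enter (3,5) at t=3.0369
    y: enter (3,6) at t=4.1916
    x: enter (2,6) at t=4.7000
    y: enter (2,7) at t=5.3463
    y: enter (2,8) at t=6.5010 ← occupied
  → r_5 = 6.5010
beam 6: φ=90°, α=165°
  dir = (cos 165°, sin 165°) = (-0.9659, 0.2588); from cell (5,2)
  next x-line at t=0.3623, next y-line at t=2.4341; Δt_x=1.0353, Δt_y=3.8637
    x: enter (4,2) at t=0.3623
    x: enter (3,2) at t=1.3976
    x: enter (2,2) at t=2.4329
    y: enter (2,3) at t=2.4341
    x: enter (1,3) at t=3.4682
    x: enter (0,3) at t=4.5035 ← occupied
  → r_6 = 4.5035
beam 7: φ=135°, α=210°
  dir = (cos 210°, sin 210°) = (-0.8660, -0.5000); from cell (5,2)
  next x-line at t=0.4041, next y-line at t=0.7400; Δt_x=1.1547, Δt_y=2.0000
    x: enter (4,2) at t=0.4041
    y: enter (4,1) at t=0.7400 ← occupied
  → r_7 = 0.7400

ranges = [1.5819, 2.7435, 1.9053, 2.5114, 6.5010, 4.5035, 0.7400]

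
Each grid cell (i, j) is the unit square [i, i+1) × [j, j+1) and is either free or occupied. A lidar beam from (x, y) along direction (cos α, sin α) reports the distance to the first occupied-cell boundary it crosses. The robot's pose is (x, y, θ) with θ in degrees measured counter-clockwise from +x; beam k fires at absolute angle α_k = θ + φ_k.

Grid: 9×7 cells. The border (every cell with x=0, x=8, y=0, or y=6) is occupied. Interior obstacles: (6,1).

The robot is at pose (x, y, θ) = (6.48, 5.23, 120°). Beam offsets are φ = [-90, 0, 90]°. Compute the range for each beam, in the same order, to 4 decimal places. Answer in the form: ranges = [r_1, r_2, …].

beam 1: φ=-90°, α=30°
  cosα=0.8660 sinα=0.5000 | (6,5) | tMaxX 0.6004 tMaxY 1.5400 | tΔX 1.1547 tΔY 2.0000
    t=0.6004 [x] (7,5)
    t=1.5400 [y] (7,6) — stop
  → r_1 = 1.5400
beam 2: φ=0°, α=120°
  cosα=-0.5000 sinα=0.8660 | (6,5) | tMaxX 0.9600 tMaxY 0.8891 | tΔX 2.0000 tΔY 1.1547
    t=0.8891 [y] (6,6) — stop
  → r_2 = 0.8891
beam 3: φ=90°, α=210°
  cosα=-0.8660 sinα=-0.5000 | (6,5) | tMaxX 0.5543 tMaxY 0.4600 | tΔX 1.1547 tΔY 2.0000
    t=0.4600 [y] (6,4)
    t=0.5543 [x] (5,4)
    t=1.7090 [x] (4,4)
    t=2.4600 [y] (4,3)
    t=2.8637 [x] (3,3)
    t=4.0184 [x] (2,3)
    t=4.4600 [y] (2,2)
    t=5.1731 [x] (1,2)
    t=6.3278 [x] (0,2) — stop
  → r_3 = 6.3278

ranges = [1.5400, 0.8891, 6.3278]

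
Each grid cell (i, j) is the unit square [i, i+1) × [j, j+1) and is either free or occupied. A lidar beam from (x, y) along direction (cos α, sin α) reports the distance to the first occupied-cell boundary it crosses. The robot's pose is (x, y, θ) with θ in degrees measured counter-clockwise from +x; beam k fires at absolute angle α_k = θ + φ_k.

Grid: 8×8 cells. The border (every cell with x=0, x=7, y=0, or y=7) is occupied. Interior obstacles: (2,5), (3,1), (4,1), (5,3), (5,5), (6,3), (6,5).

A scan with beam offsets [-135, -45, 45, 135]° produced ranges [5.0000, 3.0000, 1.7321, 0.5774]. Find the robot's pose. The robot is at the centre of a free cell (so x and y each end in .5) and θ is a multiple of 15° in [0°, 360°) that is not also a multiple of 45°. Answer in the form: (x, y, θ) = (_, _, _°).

(x, y, θ) = (3.5, 5.5, 15°)

Candidates: 29 free-cell centres × 16 headings = 464 poses. Raycast each; keep the one whose scan matches to 4 dp.
  (4.5, 4.5, 30°): beam 1 = 2.5882 ≠ 5.0000 ✗
  (6.5, 2.5, 195°): beam 1 = 0.5774 ≠ 5.0000 ✗
  (1.5, 4.5, 75°): beam 1 = 3.0000 ≠ 5.0000 ✗
  (2.5, 1.5, 150°): beam 1 = 0.5176 ≠ 5.0000 ✗
  …
  (3.5, 5.5, 15°): r_1=5.0000, r_2=3.0000, r_3=1.7321, r_4=0.5774 — all match ✓
Unique over the lattice → pose = (3.5, 5.5, 15°).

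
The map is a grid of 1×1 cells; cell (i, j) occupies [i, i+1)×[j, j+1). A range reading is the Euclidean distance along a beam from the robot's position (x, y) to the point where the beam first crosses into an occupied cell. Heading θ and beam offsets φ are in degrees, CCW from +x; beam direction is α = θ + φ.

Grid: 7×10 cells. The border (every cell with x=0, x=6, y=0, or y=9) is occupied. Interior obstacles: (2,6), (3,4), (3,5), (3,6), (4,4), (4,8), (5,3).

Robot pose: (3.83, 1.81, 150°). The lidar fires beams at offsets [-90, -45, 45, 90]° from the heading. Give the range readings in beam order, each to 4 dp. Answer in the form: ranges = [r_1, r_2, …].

beam 1: φ=-90°, α=60°
  cosα=0.5000 sinα=0.8660 | (3,1) | tMaxX 0.3400 tMaxY 0.2194 | tΔX 2.0000 tΔY 1.1547
    t=0.2194 [y] (3,2)
    t=0.3400 [x] (4,2)
    t=1.3741 [y] (4,3)
    t=2.3400 [x] (5,3) — stop
  → r_1 = 2.3400
beam 2: φ=-45°, α=105°
  cosα=-0.2588 sinα=0.9659 | (3,1) | tMaxX 3.2069 tMaxY 0.1967 | tΔX 3.8637 tΔY 1.0353
    t=0.1967 [y] (3,2)
    t=1.2320 [y] (3,3)
    t=2.2673 [y] (3,4) — stop
  → r_2 = 2.2673
beam 3: φ=45°, α=195°
  cosα=-0.9659 sinα=-0.2588 | (3,1) | tMaxX 0.8593 tMaxY 3.1296 | tΔX 1.0353 tΔY 3.8637
    t=0.8593 [x] (2,1)
    t=1.8946 [x] (1,1)
    t=2.9298 [x] (0,1) — stop
  → r_3 = 2.9298
beam 4: φ=90°, α=240°
  cosα=-0.5000 sinα=-0.8660 | (3,1) | tMaxX 1.6600 tMaxY 0.9353 | tΔX 2.0000 tΔY 1.1547
    t=0.9353 [y] (3,0) — stop
  → r_4 = 0.9353

ranges = [2.3400, 2.2673, 2.9298, 0.9353]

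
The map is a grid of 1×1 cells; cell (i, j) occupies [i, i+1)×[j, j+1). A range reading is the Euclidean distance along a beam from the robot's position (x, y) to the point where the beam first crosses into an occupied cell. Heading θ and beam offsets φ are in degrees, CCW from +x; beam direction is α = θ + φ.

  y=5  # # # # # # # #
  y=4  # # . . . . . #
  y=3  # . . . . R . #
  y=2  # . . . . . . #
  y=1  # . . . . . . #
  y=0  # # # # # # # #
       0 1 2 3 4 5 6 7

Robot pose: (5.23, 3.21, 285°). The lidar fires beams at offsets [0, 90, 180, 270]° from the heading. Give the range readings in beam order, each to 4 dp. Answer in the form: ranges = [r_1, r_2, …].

beam 1: φ=0°, α=285°
  d=(0.2588,-0.9659)  start (5,3)  tX=2.9751 tY=0.2174  stride 1/|dx|=3.8637 1/|dy|=1.0353
    cross y-line → (5,2), t=0.2174
    cross y-line → (5,1), t=1.2527
    cross y-line → (5,0), t=2.2880 (wall)
  → r_1 = 2.2880
beam 2: φ=90°, α=15°
  d=(0.9659,0.2588)  start (5,3)  tX=0.7972 tY=3.0523  stride 1/|dx|=1.0353 1/|dy|=3.8637
    cross x-line → (6,3), t=0.7972
    cross x-line → (7,3), t=1.8324 (wall)
  → r_2 = 1.8324
beam 3: φ=180°, α=105°
  d=(-0.2588,0.9659)  start (5,3)  tX=0.8887 tY=0.8179  stride 1/|dx|=3.8637 1/|dy|=1.0353
    cross y-line → (5,4), t=0.8179
    cross x-line → (4,4), t=0.8887
    cross y-line → (4,5), t=1.8531 (wall)
  → r_3 = 1.8531
beam 4: φ=270°, α=195°
  d=(-0.9659,-0.2588)  start (5,3)  tX=0.2381 tY=0.8114  stride 1/|dx|=1.0353 1/|dy|=3.8637
    cross x-line → (4,3), t=0.2381
    cross y-line → (4,2), t=0.8114
    cross x-line → (3,2), t=1.2734
    cross x-line → (2,2), t=2.3087
    cross x-line → (1,2), t=3.3439
    cross x-line → (0,2), t=4.3792 (wall)
  → r_4 = 4.3792

ranges = [2.2880, 1.8324, 1.8531, 4.3792]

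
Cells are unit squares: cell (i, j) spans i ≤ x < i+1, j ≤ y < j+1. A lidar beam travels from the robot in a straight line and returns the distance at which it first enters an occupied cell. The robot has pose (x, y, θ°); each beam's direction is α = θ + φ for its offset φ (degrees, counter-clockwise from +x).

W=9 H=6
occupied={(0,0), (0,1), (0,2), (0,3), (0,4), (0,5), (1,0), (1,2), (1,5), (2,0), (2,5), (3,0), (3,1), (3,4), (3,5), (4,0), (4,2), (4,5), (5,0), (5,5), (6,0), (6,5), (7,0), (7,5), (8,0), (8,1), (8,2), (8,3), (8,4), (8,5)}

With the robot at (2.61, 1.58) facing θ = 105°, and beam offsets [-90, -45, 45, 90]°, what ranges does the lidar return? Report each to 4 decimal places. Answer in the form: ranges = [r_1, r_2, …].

ranges = [0.4038, 3.9491, 0.8400, 1.6668]

beam 1: φ=-90°, α=15°
  direction (0.9659, 0.2588); cell (2,1); t to first gridline: x 0.4038, y 1.6228 (then +1.0353 / +3.8637)
    (3,1) via x @ 0.4038  # hit
  → r_1 = 0.4038
beam 2: φ=-45°, α=60°
  direction (0.5000, 0.8660); cell (2,1); t to first gridline: x 0.7800, y 0.4850 (then +2.0000 / +1.1547)
    (2,2) via y @ 0.4850
    (3,2) via x @ 0.7800
    (3,3) via y @ 1.6397
    (4,3) via x @ 2.7800
    (4,4) via y @ 2.7944
    (4,5) via y @ 3.9491  # hit
  → r_2 = 3.9491
beam 3: φ=45°, α=150°
  direction (-0.8660, 0.5000); cell (2,1); t to first gridline: x 0.7044, y 0.8400 (then +1.1547 / +2.0000)
    (1,1) via x @ 0.7044
    (1,2) via y @ 0.8400  # hit
  → r_3 = 0.8400
beam 4: φ=90°, α=195°
  direction (-0.9659, -0.2588); cell (2,1); t to first gridline: x 0.6315, y 2.2409 (then +1.0353 / +3.8637)
    (1,1) via x @ 0.6315
    (0,1) via x @ 1.6668  # hit
  → r_4 = 1.6668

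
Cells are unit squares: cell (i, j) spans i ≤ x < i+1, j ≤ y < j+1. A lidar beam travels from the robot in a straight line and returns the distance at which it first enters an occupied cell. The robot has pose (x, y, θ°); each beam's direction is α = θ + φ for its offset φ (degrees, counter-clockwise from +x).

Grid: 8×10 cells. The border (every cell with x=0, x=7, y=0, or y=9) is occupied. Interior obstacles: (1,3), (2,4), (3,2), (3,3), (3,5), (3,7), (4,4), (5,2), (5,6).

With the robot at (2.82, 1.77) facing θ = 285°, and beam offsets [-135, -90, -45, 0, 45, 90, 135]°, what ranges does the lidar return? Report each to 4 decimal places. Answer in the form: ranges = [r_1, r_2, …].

beam 1: φ=-135°, α=150°
  cosα=-0.8660 sinα=0.5000 | (2,1) | tMaxX 0.9469 tMaxY 0.4600 | tΔX 1.1547 tΔY 2.0000
    t=0.4600 [y] (2,2)
    t=0.9469 [x] (1,2)
    t=2.1016 [x] (0,2) — stop
  → r_1 = 2.1016
beam 2: φ=-90°, α=195°
  cosα=-0.9659 sinα=-0.2588 | (2,1) | tMaxX 0.8489 tMaxY 2.9751 | tΔX 1.0353 tΔY 3.8637
    t=0.8489 [x] (1,1)
    t=1.8842 [x] (0,1) — stop
  → r_2 = 1.8842
beam 3: φ=-45°, α=240°
  cosα=-0.5000 sinα=-0.8660 | (2,1) | tMaxX 1.6400 tMaxY 0.8891 | tΔX 2.0000 tΔY 1.1547
    t=0.8891 [y] (2,0) — stop
  → r_3 = 0.8891
beam 4: φ=0°, α=285°
  cosα=0.2588 sinα=-0.9659 | (2,1) | tMaxX 0.6955 tMaxY 0.7972 | tΔX 3.8637 tΔY 1.0353
    t=0.6955 [x] (3,1)
    t=0.7972 [y] (3,0) — stop
  → r_4 = 0.7972
beam 5: φ=45°, α=330°
  cosα=0.8660 sinα=-0.5000 | (2,1) | tMaxX 0.2078 tMaxY 1.5400 | tΔX 1.1547 tΔY 2.0000
    t=0.2078 [x] (3,1)
    t=1.3625 [x] (4,1)
    t=1.5400 [y] (4,0) — stop
  → r_5 = 1.5400
beam 6: φ=90°, α=15°
  cosα=0.9659 sinα=0.2588 | (2,1) | tMaxX 0.1863 tMaxY 0.8887 | tΔX 1.0353 tΔY 3.8637
    t=0.1863 [x] (3,1)
    t=0.8887 [y] (3,2) — stop
  → r_6 = 0.8887
beam 7: φ=135°, α=60°
  cosα=0.5000 sinα=0.8660 | (2,1) | tMaxX 0.3600 tMaxY 0.2656 | tΔX 2.0000 tΔY 1.1547
    t=0.2656 [y] (2,2)
    t=0.3600 [x] (3,2) — stop
  → r_7 = 0.3600

ranges = [2.1016, 1.8842, 0.8891, 0.7972, 1.5400, 0.8887, 0.3600]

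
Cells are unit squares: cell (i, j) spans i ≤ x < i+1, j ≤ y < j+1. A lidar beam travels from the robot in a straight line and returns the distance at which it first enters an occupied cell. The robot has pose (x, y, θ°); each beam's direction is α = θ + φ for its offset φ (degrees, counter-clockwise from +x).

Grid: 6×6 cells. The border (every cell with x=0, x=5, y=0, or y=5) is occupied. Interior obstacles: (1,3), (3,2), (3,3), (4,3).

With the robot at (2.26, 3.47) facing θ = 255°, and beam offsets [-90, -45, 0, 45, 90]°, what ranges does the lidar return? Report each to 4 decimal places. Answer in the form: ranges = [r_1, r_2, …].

beam 1: φ=-90°, α=165°
  direction (-0.9659, 0.2588); cell (2,3); t to first gridline: x 0.2692, y 2.0478 (then +1.0353 / +3.8637)
    (1,3) via x @ 0.2692  # hit
  → r_1 = 0.2692
beam 2: φ=-45°, α=210°
  direction (-0.8660, -0.5000); cell (2,3); t to first gridline: x 0.3002, y 0.9400 (then +1.1547 / +2.0000)
    (1,3) via x @ 0.3002  # hit
  → r_2 = 0.3002
beam 3: φ=0°, α=255°
  direction (-0.2588, -0.9659); cell (2,3); t to first gridline: x 1.0046, y 0.4866 (then +3.8637 / +1.0353)
    (2,2) via y @ 0.4866
    (1,2) via x @ 1.0046
    (1,1) via y @ 1.5219
    (1,0) via y @ 2.5571  # hit
  → r_3 = 2.5571
beam 4: φ=45°, α=300°
  direction (0.5000, -0.8660); cell (2,3); t to first gridline: x 1.4800, y 0.5427 (then +2.0000 / +1.1547)
    (2,2) via y @ 0.5427
    (3,2) via x @ 1.4800  # hit
  → r_4 = 1.4800
beam 5: φ=90°, α=345°
  direction (0.9659, -0.2588); cell (2,3); t to first gridline: x 0.7661, y 1.8159 (then +1.0353 / +3.8637)
    (3,3) via x @ 0.7661  # hit
  → r_5 = 0.7661

ranges = [0.2692, 0.3002, 2.5571, 1.4800, 0.7661]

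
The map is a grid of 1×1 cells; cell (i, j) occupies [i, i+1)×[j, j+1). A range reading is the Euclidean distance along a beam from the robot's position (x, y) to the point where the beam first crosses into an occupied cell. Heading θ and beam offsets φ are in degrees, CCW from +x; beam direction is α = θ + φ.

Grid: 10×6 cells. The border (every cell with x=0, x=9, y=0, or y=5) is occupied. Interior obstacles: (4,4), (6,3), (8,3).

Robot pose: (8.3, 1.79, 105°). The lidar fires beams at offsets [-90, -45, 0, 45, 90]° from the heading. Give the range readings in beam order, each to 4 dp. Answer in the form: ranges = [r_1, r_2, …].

beam 1: φ=-90°, α=15°
  dir = (cos 15°, sin 15°) = (0.9659, 0.2588); from cell (8,1)
  next x-line at t=0.7247, next y-line at t=0.8114; Δt_x=1.0353, Δt_y=3.8637
    x: enter (9,1) at t=0.7247 ← occupied
  → r_1 = 0.7247
beam 2: φ=-45°, α=60°
  dir = (cos 60°, sin 60°) = (0.5000, 0.8660); from cell (8,1)
  next x-line at t=1.4000, next y-line at t=0.2425; Δt_x=2.0000, Δt_y=1.1547
    y: enter (8,2) at t=0.2425
    y: enter (8,3) at t=1.3972 ← occupied
  → r_2 = 1.3972
beam 3: φ=0°, α=105°
  dir = (cos 105°, sin 105°) = (-0.2588, 0.9659); from cell (8,1)
  next x-line at t=1.1591, next y-line at t=0.2174; Δt_x=3.8637, Δt_y=1.0353
    y: enter (8,2) at t=0.2174
    x: enter (7,2) at t=1.1591
    y: enter (7,3) at t=1.2527
    y: enter (7,4) at t=2.2880
    y: enter (7,5) at t=3.3232 ← occupied
  → r_3 = 3.3232
beam 4: φ=45°, α=150°
  dir = (cos 150°, sin 150°) = (-0.8660, 0.5000); from cell (8,1)
  next x-line at t=0.3464, next y-line at t=0.4200; Δt_x=1.1547, Δt_y=2.0000
    x: enter (7,1) at t=0.3464
    y: enter (7,2) at t=0.4200
    x: enter (6,2) at t=1.5011
    y: enter (6,3) at t=2.4200 ← occupied
  → r_4 = 2.4200
beam 5: φ=90°, α=195°
  dir = (cos 195°, sin 195°) = (-0.9659, -0.2588); from cell (8,1)
  next x-line at t=0.3106, next y-line at t=3.0523; Δt_x=1.0353, Δt_y=3.8637
    x: enter (7,1) at t=0.3106
    x: enter (6,1) at t=1.3459
    x: enter (5,1) at t=2.3811
    y: enter (5,0) at t=3.0523 ← occupied
  → r_5 = 3.0523

ranges = [0.7247, 1.3972, 3.3232, 2.4200, 3.0523]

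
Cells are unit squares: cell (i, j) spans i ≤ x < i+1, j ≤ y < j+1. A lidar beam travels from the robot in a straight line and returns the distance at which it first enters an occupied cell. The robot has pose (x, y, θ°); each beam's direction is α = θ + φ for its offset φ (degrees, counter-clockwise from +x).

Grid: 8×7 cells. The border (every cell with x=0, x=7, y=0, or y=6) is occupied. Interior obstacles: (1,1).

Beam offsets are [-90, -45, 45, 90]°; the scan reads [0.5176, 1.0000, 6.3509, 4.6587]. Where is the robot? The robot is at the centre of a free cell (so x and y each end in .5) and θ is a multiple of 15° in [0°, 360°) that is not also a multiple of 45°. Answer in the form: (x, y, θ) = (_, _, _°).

Enumerate (i+0.5, j+0.5, θ) over the 29 free cells and 16 admissible headings. For each, cast all 4 beams and compare to the given ranges.
  (4.5, 4.5, 210°): beam 1 = 1.7321 ≠ 0.5176 ✗
  (5.5, 3.5, 210°): beam 1 = 2.8868 ≠ 0.5176 ✗
  (6.5, 1.5, 240°): beam 1 = 6.3509 ≠ 0.5176 ✗
  (6.5, 4.5, 165°): beam 1 = 1.5529 ≠ 0.5176 ✗
  …
  (6.5, 2.5, 105°): r_1=0.5176, r_2=1.0000, r_3=6.3509, r_4=4.6587 — all match ✓
Only this pose fits every beam.

(x, y, θ) = (6.5, 2.5, 105°)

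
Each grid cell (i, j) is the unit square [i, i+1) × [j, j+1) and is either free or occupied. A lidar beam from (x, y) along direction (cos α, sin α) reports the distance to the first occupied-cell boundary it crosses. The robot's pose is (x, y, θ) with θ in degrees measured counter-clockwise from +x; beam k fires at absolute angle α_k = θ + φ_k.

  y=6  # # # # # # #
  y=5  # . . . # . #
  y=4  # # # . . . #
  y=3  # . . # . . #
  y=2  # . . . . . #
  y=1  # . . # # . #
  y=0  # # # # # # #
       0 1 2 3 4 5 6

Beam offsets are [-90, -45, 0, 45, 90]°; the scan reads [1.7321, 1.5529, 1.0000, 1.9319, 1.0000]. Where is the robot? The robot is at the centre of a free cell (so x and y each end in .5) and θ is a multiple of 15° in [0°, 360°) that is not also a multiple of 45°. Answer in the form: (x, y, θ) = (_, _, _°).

(x, y, θ) = (2.5, 2.5, 300°)

The pose lattice has 19·16 = 304 candidates. Test each by forward raycasting.
  (5.5, 3.5, 120°): beam 1 = 0.5774 ≠ 1.7321 ✗
  (4.5, 2.5, 300°): beam 1 = 1.0000 ≠ 1.7321 ✗
  (5.5, 2.5, 165°): beam 1 = 1.9319 ≠ 1.7321 ✗
  …
  (2.5, 2.5, 300°): r_1=1.7321, r_2=1.5529, r_3=1.0000, r_4=1.9319, r_5=1.0000 — all match ✓
No second candidate reproduces the full scan.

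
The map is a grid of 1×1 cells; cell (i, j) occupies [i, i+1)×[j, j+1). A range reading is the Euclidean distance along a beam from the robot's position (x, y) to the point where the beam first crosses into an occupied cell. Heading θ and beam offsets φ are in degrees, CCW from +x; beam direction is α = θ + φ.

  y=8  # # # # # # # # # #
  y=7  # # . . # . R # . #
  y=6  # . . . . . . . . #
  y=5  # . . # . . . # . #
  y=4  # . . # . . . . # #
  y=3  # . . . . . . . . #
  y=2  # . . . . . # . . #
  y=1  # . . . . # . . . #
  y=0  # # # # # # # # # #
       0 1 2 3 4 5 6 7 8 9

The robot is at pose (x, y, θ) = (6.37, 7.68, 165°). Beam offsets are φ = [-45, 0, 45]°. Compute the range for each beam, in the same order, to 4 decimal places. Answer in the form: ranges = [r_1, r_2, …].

ranges = [0.3695, 1.2364, 3.3600]

beam 1: φ=-45°, α=120°
  dir = (cos 120°, sin 120°) = (-0.5000, 0.8660); from cell (6,7)
  next x-line at t=0.7400, next y-line at t=0.3695; Δt_x=2.0000, Δt_y=1.1547
    y: enter (6,8) at t=0.3695 ← occupied
  → r_1 = 0.3695
beam 2: φ=0°, α=165°
  dir = (cos 165°, sin 165°) = (-0.9659, 0.2588); from cell (6,7)
  next x-line at t=0.3831, next y-line at t=1.2364; Δt_x=1.0353, Δt_y=3.8637
    x: enter (5,7) at t=0.3831
    y: enter (5,8) at t=1.2364 ← occupied
  → r_2 = 1.2364
beam 3: φ=45°, α=210°
  dir = (cos 210°, sin 210°) = (-0.8660, -0.5000); from cell (6,7)
  next x-line at t=0.4272, next y-line at t=1.3600; Δt_x=1.1547, Δt_y=2.0000
    x: enter (5,7) at t=0.4272
    y: enter (5,6) at t=1.3600
    x: enter (4,6) at t=1.5819
    x: enter (3,6) at t=2.7366
    y: enter (3,5) at t=3.3600 ← occupied
  → r_3 = 3.3600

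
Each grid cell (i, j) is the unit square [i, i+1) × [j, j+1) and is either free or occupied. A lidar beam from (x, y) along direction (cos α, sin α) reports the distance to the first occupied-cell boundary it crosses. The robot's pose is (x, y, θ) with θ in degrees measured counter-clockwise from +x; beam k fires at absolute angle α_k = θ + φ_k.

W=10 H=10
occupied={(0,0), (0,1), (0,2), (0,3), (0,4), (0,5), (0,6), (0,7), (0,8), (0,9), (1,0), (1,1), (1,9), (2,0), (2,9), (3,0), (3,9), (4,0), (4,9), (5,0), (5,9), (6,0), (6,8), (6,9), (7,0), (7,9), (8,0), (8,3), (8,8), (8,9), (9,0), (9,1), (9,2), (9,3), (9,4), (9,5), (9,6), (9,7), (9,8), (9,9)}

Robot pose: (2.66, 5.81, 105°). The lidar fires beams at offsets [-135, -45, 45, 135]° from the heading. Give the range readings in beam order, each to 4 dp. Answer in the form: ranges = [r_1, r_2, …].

beam 1: φ=-135°, α=330°
  cosα=0.8660 sinα=-0.5000 | (2,5) | tMaxX 0.3926 tMaxY 1.6200 | tΔX 1.1547 tΔY 2.0000
    t=0.3926 [x] (3,5)
    t=1.5473 [x] (4,5)
    t=1.6200 [y] (4,4)
    t=2.7020 [x] (5,4)
    t=3.6200 [y] (5,3)
    t=3.8567 [x] (6,3)
    t=5.0114 [x] (7,3)
    t=5.6200 [y] (7,2)
    t=6.1661 [x] (8,2)
    t=7.3208 [x] (9,2) — stop
  → r_1 = 7.3208
beam 2: φ=-45°, α=60°
  cosα=0.5000 sinα=0.8660 | (2,5) | tMaxX 0.6800 tMaxY 0.2194 | tΔX 2.0000 tΔY 1.1547
    t=0.2194 [y] (2,6)
    t=0.6800 [x] (3,6)
    t=1.3741 [y] (3,7)
    t=2.5288 [y] (3,8)
    t=2.6800 [x] (4,8)
    t=3.6835 [y] (4,9) — stop
  → r_2 = 3.6835
beam 3: φ=45°, α=150°
  cosα=-0.8660 sinα=0.5000 | (2,5) | tMaxX 0.7621 tMaxY 0.3800 | tΔX 1.1547 tΔY 2.0000
    t=0.3800 [y] (2,6)
    t=0.7621 [x] (1,6)
    t=1.9168 [x] (0,6) — stop
  → r_3 = 1.9168
beam 4: φ=135°, α=240°
  cosα=-0.5000 sinα=-0.8660 | (2,5) | tMaxX 1.3200 tMaxY 0.9353 | tΔX 2.0000 tΔY 1.1547
    t=0.9353 [y] (2,4)
    t=1.3200 [x] (1,4)
    t=2.0900 [y] (1,3)
    t=3.2447 [y] (1,2)
    t=3.3200 [x] (0,2) — stop
  → r_4 = 3.3200

ranges = [7.3208, 3.6835, 1.9168, 3.3200]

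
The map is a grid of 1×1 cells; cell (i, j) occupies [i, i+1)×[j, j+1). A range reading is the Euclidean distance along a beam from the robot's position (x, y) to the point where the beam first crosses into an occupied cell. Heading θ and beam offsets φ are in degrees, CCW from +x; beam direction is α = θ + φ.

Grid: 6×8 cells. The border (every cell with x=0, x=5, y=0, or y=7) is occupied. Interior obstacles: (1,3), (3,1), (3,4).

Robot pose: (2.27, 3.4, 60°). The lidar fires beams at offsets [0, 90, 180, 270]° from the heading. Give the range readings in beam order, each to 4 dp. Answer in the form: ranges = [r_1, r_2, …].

ranges = [1.4600, 0.3118, 2.5400, 3.1523]

beam 1: φ=0°, α=60°
  direction (0.5000, 0.8660); cell (2,3); t to first gridline: x 1.4600, y 0.6928 (then +2.0000 / +1.1547)
    (2,4) via y @ 0.6928
    (3,4) via x @ 1.4600  # hit
  → r_1 = 1.4600
beam 2: φ=90°, α=150°
  direction (-0.8660, 0.5000); cell (2,3); t to first gridline: x 0.3118, y 1.2000 (then +1.1547 / +2.0000)
    (1,3) via x @ 0.3118  # hit
  → r_2 = 0.3118
beam 3: φ=180°, α=240°
  direction (-0.5000, -0.8660); cell (2,3); t to first gridline: x 0.5400, y 0.4619 (then +2.0000 / +1.1547)
    (2,2) via y @ 0.4619
    (1,2) via x @ 0.5400
    (1,1) via y @ 1.6166
    (0,1) via x @ 2.5400  # hit
  → r_3 = 2.5400
beam 4: φ=270°, α=330°
  direction (0.8660, -0.5000); cell (2,3); t to first gridline: x 0.8429, y 0.8000 (then +1.1547 / +2.0000)
    (2,2) via y @ 0.8000
    (3,2) via x @ 0.8429
    (4,2) via x @ 1.9976
    (4,1) via y @ 2.8000
    (5,1) via x @ 3.1523  # hit
  → r_4 = 3.1523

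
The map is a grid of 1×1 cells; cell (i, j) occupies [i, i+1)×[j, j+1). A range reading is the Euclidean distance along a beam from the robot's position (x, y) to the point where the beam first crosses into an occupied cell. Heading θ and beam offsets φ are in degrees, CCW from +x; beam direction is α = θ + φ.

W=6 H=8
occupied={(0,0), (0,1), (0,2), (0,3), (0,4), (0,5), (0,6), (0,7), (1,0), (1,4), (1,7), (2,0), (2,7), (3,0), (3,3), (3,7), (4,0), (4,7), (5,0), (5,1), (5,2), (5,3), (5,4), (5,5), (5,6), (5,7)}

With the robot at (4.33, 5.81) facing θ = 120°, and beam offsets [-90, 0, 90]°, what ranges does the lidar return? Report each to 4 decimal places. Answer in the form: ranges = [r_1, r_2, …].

beam 1: φ=-90°, α=30°
  direction (0.8660, 0.5000); cell (4,5); t to first gridline: x 0.7736, y 0.3800 (then +1.1547 / +2.0000)
    (4,6) via y @ 0.3800
    (5,6) via x @ 0.7736  # hit
  → r_1 = 0.7736
beam 2: φ=0°, α=120°
  direction (-0.5000, 0.8660); cell (4,5); t to first gridline: x 0.6600, y 0.2194 (then +2.0000 / +1.1547)
    (4,6) via y @ 0.2194
    (3,6) via x @ 0.6600
    (3,7) via y @ 1.3741  # hit
  → r_2 = 1.3741
beam 3: φ=90°, α=210°
  direction (-0.8660, -0.5000); cell (4,5); t to first gridline: x 0.3811, y 1.6200 (then +1.1547 / +2.0000)
    (3,5) via x @ 0.3811
    (2,5) via x @ 1.5358
    (2,4) via y @ 1.6200
    (1,4) via x @ 2.6905  # hit
  → r_3 = 2.6905

ranges = [0.7736, 1.3741, 2.6905]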